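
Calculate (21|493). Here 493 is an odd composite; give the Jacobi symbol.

-1

Reciprocity: 21 ≡ 1 and 493 ≡ 1 (mod 4), so (21/493) = +(493/21).
Reduce top mod 21: now compute (10/21).
Pull out 2: since 21 ≡ 5 (mod 8), (2/21) = -1.
Reciprocity: 5 ≡ 1 and 21 ≡ 1 (mod 4), so (5/21) = +(21/5).
Reduce top mod 5: now compute (1/5).
Reached (1/5) = 1. Collecting the sign flips along the way, the symbol is -1.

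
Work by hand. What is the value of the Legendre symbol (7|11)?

-1

Reciprocity: 7 ≡ 3 and 11 ≡ 3 (mod 4), so (7/11) = −(11/7).
Reduce top mod 7: now compute (4/7).
Pull out 2^2: since 7 ≡ 7 (mod 8), (2/7) = +1, so (2/7)^2 = +1.
Reached (1/7) = 1. Collecting the sign flips along the way, the symbol is -1.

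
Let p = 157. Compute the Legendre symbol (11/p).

1

Euler's criterion: (11/157) ≡ 11^78 (mod 157).
11^2 ≡ 121 (mod 157)
11^4 ≡ 40 (mod 157)
11^8 ≡ 30 (mod 157)
11^16 ≡ 115 (mod 157)
11^32 ≡ 37 (mod 157)
11^64 ≡ 113 (mod 157)
11^78 = 11^(64+8+4+2) ≡ 1 (mod 157).
Result is 1, so (11/157) = 1.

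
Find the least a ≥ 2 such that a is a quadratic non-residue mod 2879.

(2/2879) = +1, so 2 is a residue.
(3/2879) = +1, so 3 is a residue.
(4/2879) = +1, so 4 is a residue.
(5/2879) = +1, so 5 is a residue.
(6/2879) = +1, so 6 is a residue.
(7/2879) = −1, so 7 is the smallest positive non-residue mod 2879.

7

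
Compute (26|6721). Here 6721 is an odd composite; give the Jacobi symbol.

Pull out 2: since 6721 ≡ 1 (mod 8), (2/6721) = +1.
Reciprocity: 13 ≡ 1 and 6721 ≡ 1 (mod 4), so (13/6721) = +(6721/13).
Reduce top mod 13: now compute (0/13).
Top reduces to 0: gcd > 1, so the symbol is 0.

0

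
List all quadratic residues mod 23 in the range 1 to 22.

1 2 3 4 6 8 9 12 13 16 18

Square k = 1,…,11 (k and 23−k give the same square):
1²=1, 2²=4, 3²=9, 4²=16, 5²≡2, 6²≡13, 7²≡3, 8²≡18, 9²≡12, 10²≡8, 11²≡6 (mod 23).
So the quadratic residues mod 23 are {1, 2, 3, 4, 6, 8, 9, 12, 13, 16, 18}.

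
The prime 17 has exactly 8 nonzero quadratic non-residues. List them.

3 5 6 7 10 11 12 14

Square k = 1,…,8 (k and 17−k give the same square):
1²=1, 2²=4, 3²=9, 4²=16, 5²≡8, 6²≡2, 7²≡15, 8²≡13 (mod 17).
The residues are {1, 2, 4, 8, 9, 13, 15, 16}; the non-residues are the remaining 8 nonzero classes.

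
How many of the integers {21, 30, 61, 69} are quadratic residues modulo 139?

2

(21/139) = -1 → non-residue.
(30/139) = +1 → QR.
(61/139) = -1 → non-residue.
(69/139) = +1 → QR.
Total quadratic residues among the 4: 2.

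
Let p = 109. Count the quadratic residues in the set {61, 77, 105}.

2

(61/109) = +1 → QR.
(77/109) = -1 → non-residue.
(105/109) = +1 → QR.
Total quadratic residues among the 3: 2.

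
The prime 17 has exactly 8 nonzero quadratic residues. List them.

Square k = 1,…,8 (k and 17−k give the same square):
1²=1, 2²=4, 3²=9, 4²=16, 5²≡8, 6²≡2, 7²≡15, 8²≡13 (mod 17).
So the quadratic residues mod 17 are {1, 2, 4, 8, 9, 13, 15, 16}.

1 2 4 8 9 13 15 16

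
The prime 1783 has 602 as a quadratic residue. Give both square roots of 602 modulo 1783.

Since 1783 ≡ 3 (mod 4), a square root of 602 is 602^((1783+1)/4) = 602^446 mod 1783.
Repeated squaring: 602^2≡455, 602^4≡197, 602^8≡1366, 602^16≡938, 602^32≡825, 602^64≡1302, 602^128≡1354, 602^256≡392 (mod 1783).
602^446 = 602^(256+128+32+16+8+4+2) ≡ 904 (mod 1783).
Check: 904² = 817216 ≡ 602 (mod 1783). The two roots are 879 and 904.

879, 904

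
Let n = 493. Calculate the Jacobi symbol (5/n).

Reciprocity: 5 ≡ 1 and 493 ≡ 1 (mod 4), so (5/493) = +(493/5).
Reduce top mod 5: now compute (3/5).
Reciprocity: 3 ≡ 3 and 5 ≡ 1 (mod 4), so (3/5) = +(5/3).
Reduce top mod 3: now compute (2/3).
Pull out 2: since 3 ≡ 3 (mod 8), (2/3) = -1.
Reached (1/3) = 1. Collecting the sign flips along the way, the symbol is -1.

-1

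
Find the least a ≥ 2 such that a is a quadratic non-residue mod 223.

(2/223) = +1, so 2 is a residue.
(3/223) = −1, so 3 is the smallest positive non-residue mod 223.

3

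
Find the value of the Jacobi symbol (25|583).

Reciprocity: 25 ≡ 1 and 583 ≡ 3 (mod 4), so (25/583) = +(583/25).
Reduce top mod 25: now compute (8/25).
Pull out 2^3: since 25 ≡ 1 (mod 8), (2/25) = +1, so (2/25)^3 = +1.
Reached (1/25) = 1. Collecting the sign flips along the way, the symbol is +1.

1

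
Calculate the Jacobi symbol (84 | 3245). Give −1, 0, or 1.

-1

Pull out 2^2: since 3245 ≡ 5 (mod 8), (2/3245) = -1, so (2/3245)^2 = +1.
Reciprocity: 21 ≡ 1 and 3245 ≡ 1 (mod 4), so (21/3245) = +(3245/21).
Reduce top mod 21: now compute (11/21).
Reciprocity: 11 ≡ 3 and 21 ≡ 1 (mod 4), so (11/21) = +(21/11).
Reduce top mod 11: now compute (10/11).
Pull out 2: since 11 ≡ 3 (mod 8), (2/11) = -1.
Reciprocity: 5 ≡ 1 and 11 ≡ 3 (mod 4), so (5/11) = +(11/5).
Reduce top mod 5: now compute (1/5).
Reached (1/5) = 1. Collecting the sign flips along the way, the symbol is -1.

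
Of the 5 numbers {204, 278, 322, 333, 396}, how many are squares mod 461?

(204/461) = -1 → non-residue.
(278/461) = -1 → non-residue.
(322/461) = +1 → QR.
(333/461) = -1 → non-residue.
(396/461) = -1 → non-residue.
Total quadratic residues among the 5: 1.

1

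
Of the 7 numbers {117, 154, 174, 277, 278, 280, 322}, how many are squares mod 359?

0

(117/359) = -1 → non-residue.
(154/359) = -1 → non-residue.
(174/359) = -1 → non-residue.
(277/359) = -1 → non-residue.
(278/359) = -1 → non-residue.
(280/359) = -1 → non-residue.
(322/359) = -1 → non-residue.
Total quadratic residues among the 7: 0.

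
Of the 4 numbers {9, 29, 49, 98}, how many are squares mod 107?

(9/107) = +1 → QR.
(29/107) = +1 → QR.
(49/107) = +1 → QR.
(98/107) = -1 → non-residue.
Total quadratic residues among the 4: 3.

3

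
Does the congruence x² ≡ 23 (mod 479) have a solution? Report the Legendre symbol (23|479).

1

Reciprocity: 23 ≡ 3 and 479 ≡ 3 (mod 4), so (23/479) = −(479/23).
Reduce top mod 23: now compute (19/23).
Reciprocity: 19 ≡ 3 and 23 ≡ 3 (mod 4), so (19/23) = −(23/19).
Reduce top mod 19: now compute (4/19).
Pull out 2^2: since 19 ≡ 3 (mod 8), (2/19) = -1, so (2/19)^2 = +1.
Reached (1/19) = 1. Collecting the sign flips along the way, the symbol is +1.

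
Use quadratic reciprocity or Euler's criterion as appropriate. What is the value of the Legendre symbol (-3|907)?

1

First reduce: -3 ≡ 904 (mod 907).
Pull out 2^3: since 907 ≡ 3 (mod 8), (2/907) = -1, so (2/907)^3 = -1.
Reciprocity: 113 ≡ 1 and 907 ≡ 3 (mod 4), so (113/907) = +(907/113).
Reduce top mod 113: now compute (3/113).
Reciprocity: 3 ≡ 3 and 113 ≡ 1 (mod 4), so (3/113) = +(113/3).
Reduce top mod 3: now compute (2/3).
Pull out 2: since 3 ≡ 3 (mod 8), (2/3) = -1.
Reached (1/3) = 1. Collecting the sign flips along the way, the symbol is +1.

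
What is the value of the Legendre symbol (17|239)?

1

Reciprocity: 17 ≡ 1 and 239 ≡ 3 (mod 4), so (17/239) = +(239/17).
Reduce top mod 17: now compute (1/17).
Reached (1/17) = 1. Collecting the sign flips along the way, the symbol is +1.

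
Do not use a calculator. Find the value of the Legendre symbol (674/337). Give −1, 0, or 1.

First reduce: 674 ≡ 0 (mod 337).
Top reduces to 0: gcd > 1, so the symbol is 0.

0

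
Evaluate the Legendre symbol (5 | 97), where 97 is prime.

Euler's criterion: (5/97) ≡ 5^48 (mod 97).
5^2 ≡ 25 (mod 97)
5^4 ≡ 43 (mod 97)
5^8 ≡ 6 (mod 97)
5^16 ≡ 36 (mod 97)
5^32 ≡ 35 (mod 97)
5^48 = 5^(32+16) ≡ 96 (mod 97).
Result is 96 ≡ −1, so (5/97) = −1.

-1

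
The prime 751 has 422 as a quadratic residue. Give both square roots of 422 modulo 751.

149, 602

Since 751 ≡ 3 (mod 4), a square root of 422 is 422^((751+1)/4) = 422^188 mod 751.
Repeated squaring: 422^2≡97, 422^4≡397, 422^8≡650, 422^16≡438, 422^32≡339, 422^64≡18, 422^128≡324 (mod 751).
422^188 = 422^(128+32+16+8+4) ≡ 149 (mod 751).
Check: 149² = 22201 ≡ 422 (mod 751). The two roots are 149 and 602.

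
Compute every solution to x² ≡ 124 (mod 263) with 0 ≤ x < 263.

85, 178

Since 263 ≡ 3 (mod 4), a square root of 124 is 124^((263+1)/4) = 124^66 mod 263.
Repeated squaring: 124^2≡122, 124^4≡156, 124^8≡140, 124^16≡138, 124^32≡108, 124^64≡92 (mod 263).
124^66 = 124^(64+2) ≡ 178 (mod 263).
Check: 178² = 31684 ≡ 124 (mod 263). The two roots are 85 and 178.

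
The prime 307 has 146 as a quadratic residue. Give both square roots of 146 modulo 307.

Since 307 ≡ 3 (mod 4), a square root of 146 is 146^((307+1)/4) = 146^77 mod 307.
Repeated squaring: 146^2≡133, 146^4≡190, 146^8≡181, 146^16≡219, 146^32≡69, 146^64≡156 (mod 307).
146^77 = 146^(64+8+4+1) ≡ 41 (mod 307).
Check: 41² = 1681 ≡ 146 (mod 307). The two roots are 41 and 266.

41, 266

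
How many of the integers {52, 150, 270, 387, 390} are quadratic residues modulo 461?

3

(52/461) = -1 → non-residue.
(150/461) = +1 → QR.
(270/461) = +1 → QR.
(387/461) = +1 → QR.
(390/461) = -1 → non-residue.
Total quadratic residues among the 5: 3.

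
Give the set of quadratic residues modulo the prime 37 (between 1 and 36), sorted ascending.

Square k = 1,…,18 (k and 37−k give the same square):
1²=1, 2²=4, 3²=9, 4²=16, 5²=25, 6²=36, 7²≡12, 8²≡27, 9²≡7, 10²≡26, 11²≡10, 12²≡33, 13²≡21, 14²≡11, 15²≡3, 16²≡34, 17²≡30, 18²≡28 (mod 37).
So the quadratic residues mod 37 are {1, 3, 4, 7, 9, 10, 11, 12, 16, 21, 25, 26, 27, 28, 30, 33, 34, 36}.

1, 3, 4, 7, 9, 10, 11, 12, 16, 21, 25, 26, 27, 28, 30, 33, 34, 36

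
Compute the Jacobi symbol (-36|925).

1

First reduce: -36 ≡ 889 (mod 925).
Reciprocity: 889 ≡ 1 and 925 ≡ 1 (mod 4), so (889/925) = +(925/889).
Reduce top mod 889: now compute (36/889).
Pull out 2^2: since 889 ≡ 1 (mod 8), (2/889) = +1, so (2/889)^2 = +1.
Reciprocity: 9 ≡ 1 and 889 ≡ 1 (mod 4), so (9/889) = +(889/9).
Reduce top mod 9: now compute (7/9).
Reciprocity: 7 ≡ 3 and 9 ≡ 1 (mod 4), so (7/9) = +(9/7).
Reduce top mod 7: now compute (2/7).
Pull out 2: since 7 ≡ 7 (mod 8), (2/7) = +1.
Reached (1/7) = 1. Collecting the sign flips along the way, the symbol is +1.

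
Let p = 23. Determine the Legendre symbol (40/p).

First reduce: 40 ≡ 17 (mod 23).
Reciprocity: 17 ≡ 1 and 23 ≡ 3 (mod 4), so (17/23) = +(23/17).
Reduce top mod 17: now compute (6/17).
Pull out 2: since 17 ≡ 1 (mod 8), (2/17) = +1.
Reciprocity: 3 ≡ 3 and 17 ≡ 1 (mod 4), so (3/17) = +(17/3).
Reduce top mod 3: now compute (2/3).
Pull out 2: since 3 ≡ 3 (mod 8), (2/3) = -1.
Reached (1/3) = 1. Collecting the sign flips along the way, the symbol is -1.

-1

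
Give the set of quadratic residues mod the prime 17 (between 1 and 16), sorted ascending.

Square k = 1,…,8 (k and 17−k give the same square):
1²=1, 2²=4, 3²=9, 4²=16, 5²≡8, 6²≡2, 7²≡15, 8²≡13 (mod 17).
So the quadratic residues mod 17 are {1, 2, 4, 8, 9, 13, 15, 16}.

1, 2, 4, 8, 9, 13, 15, 16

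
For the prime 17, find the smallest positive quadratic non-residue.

(2/17) = +1, so 2 is a residue.
(3/17) = −1, so 3 is the smallest positive non-residue mod 17.

3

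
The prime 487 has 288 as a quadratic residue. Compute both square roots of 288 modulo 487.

Since 487 ≡ 3 (mod 4), a square root of 288 is 288^((487+1)/4) = 288^122 mod 487.
Repeated squaring: 288^2≡154, 288^4≡340, 288^8≡181, 288^16≡132, 288^32≡379, 288^64≡463 (mod 487).
288^122 = 288^(64+32+16+8+2) ≡ 369 (mod 487).
Check: 369² = 136161 ≡ 288 (mod 487). The two roots are 118 and 369.

118, 369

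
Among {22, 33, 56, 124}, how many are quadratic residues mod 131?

(22/131) = -1 → non-residue.
(33/131) = +1 → QR.
(56/131) = -1 → non-residue.
(124/131) = -1 → non-residue.
Total quadratic residues among the 4: 1.

1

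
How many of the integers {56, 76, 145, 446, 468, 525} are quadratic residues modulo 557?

2

(56/557) = -1 → non-residue.
(76/557) = +1 → QR.
(145/557) = -1 → non-residue.
(446/557) = +1 → QR.
(468/557) = -1 → non-residue.
(525/557) = -1 → non-residue.
Total quadratic residues among the 6: 2.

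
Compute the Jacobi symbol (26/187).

Pull out 2: since 187 ≡ 3 (mod 8), (2/187) = -1.
Reciprocity: 13 ≡ 1 and 187 ≡ 3 (mod 4), so (13/187) = +(187/13).
Reduce top mod 13: now compute (5/13).
Reciprocity: 5 ≡ 1 and 13 ≡ 1 (mod 4), so (5/13) = +(13/5).
Reduce top mod 5: now compute (3/5).
Reciprocity: 3 ≡ 3 and 5 ≡ 1 (mod 4), so (3/5) = +(5/3).
Reduce top mod 3: now compute (2/3).
Pull out 2: since 3 ≡ 3 (mod 8), (2/3) = -1.
Reached (1/3) = 1. Collecting the sign flips along the way, the symbol is +1.

1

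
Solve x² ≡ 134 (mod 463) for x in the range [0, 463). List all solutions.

Since 463 ≡ 3 (mod 4), a square root of 134 is 134^((463+1)/4) = 134^116 mod 463.
Repeated squaring: 134^2≡362, 134^4≡15, 134^8≡225, 134^16≡158, 134^32≡425, 134^64≡55 (mod 463).
134^116 = 134^(64+32+16+4) ≡ 337 (mod 463).
Check: 337² = 113569 ≡ 134 (mod 463). The two roots are 126 and 337.

126, 337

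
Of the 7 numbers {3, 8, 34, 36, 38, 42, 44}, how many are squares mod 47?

5

(3/47) = +1 → QR.
(8/47) = +1 → QR.
(34/47) = +1 → QR.
(36/47) = +1 → QR.
(38/47) = -1 → non-residue.
(42/47) = +1 → QR.
(44/47) = -1 → non-residue.
Total quadratic residues among the 7: 5.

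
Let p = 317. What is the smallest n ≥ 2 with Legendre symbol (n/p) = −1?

(2/317) = −1, so 2 is the smallest positive non-residue mod 317.

2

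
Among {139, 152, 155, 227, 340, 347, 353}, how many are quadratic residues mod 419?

3

(139/419) = +1 → QR.
(152/419) = +1 → QR.
(155/419) = -1 → non-residue.
(227/419) = -1 → non-residue.
(340/419) = -1 → non-residue.
(347/419) = +1 → QR.
(353/419) = -1 → non-residue.
Total quadratic residues among the 7: 3.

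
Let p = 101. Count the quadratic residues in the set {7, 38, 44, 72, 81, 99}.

1

(7/101) = -1 → non-residue.
(38/101) = -1 → non-residue.
(44/101) = -1 → non-residue.
(72/101) = -1 → non-residue.
(81/101) = +1 → QR.
(99/101) = -1 → non-residue.
Total quadratic residues among the 6: 1.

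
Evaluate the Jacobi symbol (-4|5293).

First reduce: -4 ≡ 5289 (mod 5293).
Reciprocity: 5289 ≡ 1 and 5293 ≡ 1 (mod 4), so (5289/5293) = +(5293/5289).
Reduce top mod 5289: now compute (4/5289).
Pull out 2^2: since 5289 ≡ 1 (mod 8), (2/5289) = +1, so (2/5289)^2 = +1.
Reached (1/5289) = 1. Collecting the sign flips along the way, the symbol is +1.

1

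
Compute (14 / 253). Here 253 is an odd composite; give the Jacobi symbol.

-1

Pull out 2: since 253 ≡ 5 (mod 8), (2/253) = -1.
Reciprocity: 7 ≡ 3 and 253 ≡ 1 (mod 4), so (7/253) = +(253/7).
Reduce top mod 7: now compute (1/7).
Reached (1/7) = 1. Collecting the sign flips along the way, the symbol is -1.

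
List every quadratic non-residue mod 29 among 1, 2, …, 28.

Square k = 1,…,14 (k and 29−k give the same square):
1²=1, 2²=4, 3²=9, 4²=16, 5²=25, 6²≡7, 7²≡20, 8²≡6, 9²≡23, 10²≡13, 11²≡5, 12²≡28, 13²≡24, 14²≡22 (mod 29).
The residues are {1, 4, 5, 6, 7, 9, 13, 16, 20, 22, 23, 24, 25, 28}; the non-residues are the remaining 14 nonzero classes.

2, 3, 8, 10, 11, 12, 14, 15, 17, 18, 19, 21, 26, 27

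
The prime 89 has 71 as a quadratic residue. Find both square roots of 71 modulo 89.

31, 58

89 ≡ 1 (mod 4), so we find a root by search.
Trying successive values, 31² = 961 ≡ 71 (mod 89). The other root is 89 − 31 = 58.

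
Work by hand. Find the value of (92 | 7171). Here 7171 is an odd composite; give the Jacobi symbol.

Pull out 2^2: since 7171 ≡ 3 (mod 8), (2/7171) = -1, so (2/7171)^2 = +1.
Reciprocity: 23 ≡ 3 and 7171 ≡ 3 (mod 4), so (23/7171) = −(7171/23).
Reduce top mod 23: now compute (18/23).
Pull out 2: since 23 ≡ 7 (mod 8), (2/23) = +1.
Reciprocity: 9 ≡ 1 and 23 ≡ 3 (mod 4), so (9/23) = +(23/9).
Reduce top mod 9: now compute (5/9).
Reciprocity: 5 ≡ 1 and 9 ≡ 1 (mod 4), so (5/9) = +(9/5).
Reduce top mod 5: now compute (4/5).
Pull out 2^2: since 5 ≡ 5 (mod 8), (2/5) = -1, so (2/5)^2 = +1.
Reached (1/5) = 1. Collecting the sign flips along the way, the symbol is -1.

-1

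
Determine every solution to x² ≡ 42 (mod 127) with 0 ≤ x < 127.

13, 114

Since 127 ≡ 3 (mod 4), a square root of 42 is 42^((127+1)/4) = 42^32 mod 127.
Repeated squaring: 42^2≡113, 42^4≡69, 42^8≡62, 42^16≡34, 42^32≡13 (mod 127).
42^32 = 42^(32) ≡ 13 (mod 127).
Check: 13² = 169 ≡ 42 (mod 127). The two roots are 13 and 114.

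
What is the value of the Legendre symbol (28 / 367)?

1

Pull out 2^2: since 367 ≡ 7 (mod 8), (2/367) = +1, so (2/367)^2 = +1.
Reciprocity: 7 ≡ 3 and 367 ≡ 3 (mod 4), so (7/367) = −(367/7).
Reduce top mod 7: now compute (3/7).
Reciprocity: 3 ≡ 3 and 7 ≡ 3 (mod 4), so (3/7) = −(7/3).
Reduce top mod 3: now compute (1/3).
Reached (1/3) = 1. Collecting the sign flips along the way, the symbol is +1.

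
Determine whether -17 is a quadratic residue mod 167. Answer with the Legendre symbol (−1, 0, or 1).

1

First reduce: -17 ≡ 150 (mod 167).
Pull out 2: since 167 ≡ 7 (mod 8), (2/167) = +1.
Reciprocity: 75 ≡ 3 and 167 ≡ 3 (mod 4), so (75/167) = −(167/75).
Reduce top mod 75: now compute (17/75).
Reciprocity: 17 ≡ 1 and 75 ≡ 3 (mod 4), so (17/75) = +(75/17).
Reduce top mod 17: now compute (7/17).
Reciprocity: 7 ≡ 3 and 17 ≡ 1 (mod 4), so (7/17) = +(17/7).
Reduce top mod 7: now compute (3/7).
Reciprocity: 3 ≡ 3 and 7 ≡ 3 (mod 4), so (3/7) = −(7/3).
Reduce top mod 3: now compute (1/3).
Reached (1/3) = 1. Collecting the sign flips along the way, the symbol is +1.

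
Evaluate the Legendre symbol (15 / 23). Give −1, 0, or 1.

-1

Euler's criterion: (15/23) ≡ 15^11 (mod 23).
15^2 ≡ 18 (mod 23)
15^4 ≡ 2 (mod 23)
15^8 ≡ 4 (mod 23)
15^11 = 15^(8+2+1) ≡ 22 (mod 23).
Result is 22 ≡ −1, so (15/23) = −1.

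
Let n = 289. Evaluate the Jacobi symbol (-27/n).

First reduce: -27 ≡ 262 (mod 289).
Pull out 2: since 289 ≡ 1 (mod 8), (2/289) = +1.
Reciprocity: 131 ≡ 3 and 289 ≡ 1 (mod 4), so (131/289) = +(289/131).
Reduce top mod 131: now compute (27/131).
Reciprocity: 27 ≡ 3 and 131 ≡ 3 (mod 4), so (27/131) = −(131/27).
Reduce top mod 27: now compute (23/27).
Reciprocity: 23 ≡ 3 and 27 ≡ 3 (mod 4), so (23/27) = −(27/23).
Reduce top mod 23: now compute (4/23).
Pull out 2^2: since 23 ≡ 7 (mod 8), (2/23) = +1, so (2/23)^2 = +1.
Reached (1/23) = 1. Collecting the sign flips along the way, the symbol is +1.

1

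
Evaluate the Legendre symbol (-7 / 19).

-1

First reduce: -7 ≡ 12 (mod 19).
Pull out 2^2: since 19 ≡ 3 (mod 8), (2/19) = -1, so (2/19)^2 = +1.
Reciprocity: 3 ≡ 3 and 19 ≡ 3 (mod 4), so (3/19) = −(19/3).
Reduce top mod 3: now compute (1/3).
Reached (1/3) = 1. Collecting the sign flips along the way, the symbol is -1.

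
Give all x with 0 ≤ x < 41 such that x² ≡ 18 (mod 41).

10, 31

41 ≡ 1 (mod 4), so we find a root by search.
Trying successive values, 10² = 100 ≡ 18 (mod 41). The other root is 41 − 10 = 31.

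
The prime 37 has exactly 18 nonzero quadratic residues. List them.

Square k = 1,…,18 (k and 37−k give the same square):
1²=1, 2²=4, 3²=9, 4²=16, 5²=25, 6²=36, 7²≡12, 8²≡27, 9²≡7, 10²≡26, 11²≡10, 12²≡33, 13²≡21, 14²≡11, 15²≡3, 16²≡34, 17²≡30, 18²≡28 (mod 37).
So the quadratic residues mod 37 are {1, 3, 4, 7, 9, 10, 11, 12, 16, 21, 25, 26, 27, 28, 30, 33, 34, 36}.

1 3 4 7 9 10 11 12 16 21 25 26 27 28 30 33 34 36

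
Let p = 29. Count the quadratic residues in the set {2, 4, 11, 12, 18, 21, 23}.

(2/29) = -1 → non-residue.
(4/29) = +1 → QR.
(11/29) = -1 → non-residue.
(12/29) = -1 → non-residue.
(18/29) = -1 → non-residue.
(21/29) = -1 → non-residue.
(23/29) = +1 → QR.
Total quadratic residues among the 7: 2.

2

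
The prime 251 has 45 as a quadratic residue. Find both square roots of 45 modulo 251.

48, 203

Since 251 ≡ 3 (mod 4), a square root of 45 is 45^((251+1)/4) = 45^63 mod 251.
Repeated squaring: 45^2≡17, 45^4≡38, 45^8≡189, 45^16≡79, 45^32≡217 (mod 251).
45^63 = 45^(32+16+8+4+2+1) ≡ 48 (mod 251).
Check: 48² = 2304 ≡ 45 (mod 251). The two roots are 48 and 203.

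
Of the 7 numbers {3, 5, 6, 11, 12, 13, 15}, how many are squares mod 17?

(3/17) = -1 → non-residue.
(5/17) = -1 → non-residue.
(6/17) = -1 → non-residue.
(11/17) = -1 → non-residue.
(12/17) = -1 → non-residue.
(13/17) = +1 → QR.
(15/17) = +1 → QR.
Total quadratic residues among the 7: 2.

2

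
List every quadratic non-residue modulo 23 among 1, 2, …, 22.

5 7 10 11 14 15 17 19 20 21 22

Square k = 1,…,11 (k and 23−k give the same square):
1²=1, 2²=4, 3²=9, 4²=16, 5²≡2, 6²≡13, 7²≡3, 8²≡18, 9²≡12, 10²≡8, 11²≡6 (mod 23).
The residues are {1, 2, 3, 4, 6, 8, 9, 12, 13, 16, 18}; the non-residues are the remaining 11 nonzero classes.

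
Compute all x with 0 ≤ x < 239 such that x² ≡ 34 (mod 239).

89, 150

Since 239 ≡ 3 (mod 4), a square root of 34 is 34^((239+1)/4) = 34^60 mod 239.
Repeated squaring: 34^2≡200, 34^4≡87, 34^8≡160, 34^16≡27, 34^32≡12 (mod 239).
34^60 = 34^(32+16+8+4) ≡ 150 (mod 239).
Check: 150² = 22500 ≡ 34 (mod 239). The two roots are 89 and 150.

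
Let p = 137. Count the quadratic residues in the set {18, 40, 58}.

(18/137) = +1 → QR.
(40/137) = -1 → non-residue.
(58/137) = -1 → non-residue.
Total quadratic residues among the 3: 1.

1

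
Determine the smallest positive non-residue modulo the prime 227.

2

(2/227) = −1, so 2 is the smallest positive non-residue mod 227.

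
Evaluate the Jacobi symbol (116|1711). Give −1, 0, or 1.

Pull out 2^2: since 1711 ≡ 7 (mod 8), (2/1711) = +1, so (2/1711)^2 = +1.
Reciprocity: 29 ≡ 1 and 1711 ≡ 3 (mod 4), so (29/1711) = +(1711/29).
Reduce top mod 29: now compute (0/29).
Top reduces to 0: gcd > 1, so the symbol is 0.

0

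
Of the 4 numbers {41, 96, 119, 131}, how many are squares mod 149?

(41/149) = -1 → non-residue.
(96/149) = +1 → QR.
(119/149) = +1 → QR.
(131/149) = -1 → non-residue.
Total quadratic residues among the 4: 2.

2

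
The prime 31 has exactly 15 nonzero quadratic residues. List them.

Square k = 1,…,15 (k and 31−k give the same square):
1²=1, 2²=4, 3²=9, 4²=16, 5²=25, 6²≡5, 7²≡18, 8²≡2, 9²≡19, 10²≡7, 11²≡28, 12²≡20, 13²≡14, 14²≡10, 15²≡8 (mod 31).
So the quadratic residues mod 31 are {1, 2, 4, 5, 7, 8, 9, 10, 14, 16, 18, 19, 20, 25, 28}.

1, 2, 4, 5, 7, 8, 9, 10, 14, 16, 18, 19, 20, 25, 28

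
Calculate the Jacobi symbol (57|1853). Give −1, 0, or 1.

Reciprocity: 57 ≡ 1 and 1853 ≡ 1 (mod 4), so (57/1853) = +(1853/57).
Reduce top mod 57: now compute (29/57).
Reciprocity: 29 ≡ 1 and 57 ≡ 1 (mod 4), so (29/57) = +(57/29).
Reduce top mod 29: now compute (28/29).
Pull out 2^2: since 29 ≡ 5 (mod 8), (2/29) = -1, so (2/29)^2 = +1.
Reciprocity: 7 ≡ 3 and 29 ≡ 1 (mod 4), so (7/29) = +(29/7).
Reduce top mod 7: now compute (1/7).
Reached (1/7) = 1. Collecting the sign flips along the way, the symbol is +1.

1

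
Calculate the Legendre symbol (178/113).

Euler's criterion: (178/113) ≡ 65^56 (mod 113).
65^2 ≡ 44 (mod 113)
65^4 ≡ 15 (mod 113)
65^8 ≡ 112 (mod 113)
65^16 ≡ 1 (mod 113)
65^32 ≡ 1 (mod 113)
65^56 = 65^(32+16+8) ≡ 112 (mod 113).
Result is 112 ≡ −1, so (178/113) = −1.

-1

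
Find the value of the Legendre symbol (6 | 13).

-1

Pull out 2: since 13 ≡ 5 (mod 8), (2/13) = -1.
Reciprocity: 3 ≡ 3 and 13 ≡ 1 (mod 4), so (3/13) = +(13/3).
Reduce top mod 3: now compute (1/3).
Reached (1/3) = 1. Collecting the sign flips along the way, the symbol is -1.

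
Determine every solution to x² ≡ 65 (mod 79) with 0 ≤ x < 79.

12, 67

Since 79 ≡ 3 (mod 4), a square root of 65 is 65^((79+1)/4) = 65^20 mod 79.
Repeated squaring: 65^2≡38, 65^4≡22, 65^8≡10, 65^16≡21 (mod 79).
65^20 = 65^(16+4) ≡ 67 (mod 79).
Check: 67² = 4489 ≡ 65 (mod 79). The two roots are 12 and 67.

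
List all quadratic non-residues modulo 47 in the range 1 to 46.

Square k = 1,…,23 (k and 47−k give the same square):
1²=1, 2²=4, 3²=9, 4²=16, 5²=25, 6²=36, 7²≡2, 8²≡17, 9²≡34, 10²≡6, 11²≡27, 12²≡3, 13²≡28, 14²≡8, 15²≡37, 16²≡21, 17²≡7, 18²≡42, 19²≡32, 20²≡24, 21²≡18, 22²≡14, 23²≡12 (mod 47).
The residues are {1, 2, 3, 4, 6, 7, 8, 9, 12, 14, 16, 17, 18, 21, 24, 25, 27, 28, 32, 34, 36, 37, 42}; the non-residues are the remaining 23 nonzero classes.

5, 10, 11, 13, 15, 19, 20, 22, 23, 26, 29, 30, 31, 33, 35, 38, 39, 40, 41, 43, 44, 45, 46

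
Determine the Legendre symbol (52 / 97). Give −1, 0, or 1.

Pull out 2^2: since 97 ≡ 1 (mod 8), (2/97) = +1, so (2/97)^2 = +1.
Reciprocity: 13 ≡ 1 and 97 ≡ 1 (mod 4), so (13/97) = +(97/13).
Reduce top mod 13: now compute (6/13).
Pull out 2: since 13 ≡ 5 (mod 8), (2/13) = -1.
Reciprocity: 3 ≡ 3 and 13 ≡ 1 (mod 4), so (3/13) = +(13/3).
Reduce top mod 3: now compute (1/3).
Reached (1/3) = 1. Collecting the sign flips along the way, the symbol is -1.

-1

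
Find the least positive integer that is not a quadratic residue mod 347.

(2/347) = −1, so 2 is the smallest positive non-residue mod 347.

2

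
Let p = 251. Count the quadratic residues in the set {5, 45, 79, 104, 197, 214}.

5

(5/251) = +1 → QR.
(45/251) = +1 → QR.
(79/251) = +1 → QR.
(104/251) = -1 → non-residue.
(197/251) = +1 → QR.
(214/251) = +1 → QR.
Total quadratic residues among the 6: 5.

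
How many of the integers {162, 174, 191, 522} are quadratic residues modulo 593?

3

(162/593) = +1 → QR.
(174/593) = -1 → non-residue.
(191/593) = +1 → QR.
(522/593) = +1 → QR.
Total quadratic residues among the 4: 3.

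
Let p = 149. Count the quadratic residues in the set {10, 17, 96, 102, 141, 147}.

3

(10/149) = -1 → non-residue.
(17/149) = +1 → QR.
(96/149) = +1 → QR.
(102/149) = +1 → QR.
(141/149) = -1 → non-residue.
(147/149) = -1 → non-residue.
Total quadratic residues among the 6: 3.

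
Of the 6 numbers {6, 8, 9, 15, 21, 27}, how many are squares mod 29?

2

(6/29) = +1 → QR.
(8/29) = -1 → non-residue.
(9/29) = +1 → QR.
(15/29) = -1 → non-residue.
(21/29) = -1 → non-residue.
(27/29) = -1 → non-residue.
Total quadratic residues among the 6: 2.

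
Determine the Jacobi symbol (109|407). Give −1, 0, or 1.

1

Reciprocity: 109 ≡ 1 and 407 ≡ 3 (mod 4), so (109/407) = +(407/109).
Reduce top mod 109: now compute (80/109).
Pull out 2^4: since 109 ≡ 5 (mod 8), (2/109) = -1, so (2/109)^4 = +1.
Reciprocity: 5 ≡ 1 and 109 ≡ 1 (mod 4), so (5/109) = +(109/5).
Reduce top mod 5: now compute (4/5).
Pull out 2^2: since 5 ≡ 5 (mod 8), (2/5) = -1, so (2/5)^2 = +1.
Reached (1/5) = 1. Collecting the sign flips along the way, the symbol is +1.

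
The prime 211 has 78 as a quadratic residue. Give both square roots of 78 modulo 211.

17, 194

Since 211 ≡ 3 (mod 4), a square root of 78 is 78^((211+1)/4) = 78^53 mod 211.
Repeated squaring: 78^2≡176, 78^4≡170, 78^8≡204, 78^16≡49, 78^32≡80 (mod 211).
78^53 = 78^(32+16+4+1) ≡ 194 (mod 211).
Check: 194² = 37636 ≡ 78 (mod 211). The two roots are 17 and 194.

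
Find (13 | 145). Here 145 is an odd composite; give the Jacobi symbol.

Reciprocity: 13 ≡ 1 and 145 ≡ 1 (mod 4), so (13/145) = +(145/13).
Reduce top mod 13: now compute (2/13).
Pull out 2: since 13 ≡ 5 (mod 8), (2/13) = -1.
Reached (1/13) = 1. Collecting the sign flips along the way, the symbol is -1.

-1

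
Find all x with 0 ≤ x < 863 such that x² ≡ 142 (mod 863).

339, 524

Since 863 ≡ 3 (mod 4), a square root of 142 is 142^((863+1)/4) = 142^216 mod 863.
Repeated squaring: 142^2≡315, 142^4≡843, 142^8≡400, 142^16≡345, 142^32≡794, 142^64≡446, 142^128≡426 (mod 863).
142^216 = 142^(128+64+16+8) ≡ 339 (mod 863).
Check: 339² = 114921 ≡ 142 (mod 863). The two roots are 339 and 524.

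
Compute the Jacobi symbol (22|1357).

Pull out 2: since 1357 ≡ 5 (mod 8), (2/1357) = -1.
Reciprocity: 11 ≡ 3 and 1357 ≡ 1 (mod 4), so (11/1357) = +(1357/11).
Reduce top mod 11: now compute (4/11).
Pull out 2^2: since 11 ≡ 3 (mod 8), (2/11) = -1, so (2/11)^2 = +1.
Reached (1/11) = 1. Collecting the sign flips along the way, the symbol is -1.

-1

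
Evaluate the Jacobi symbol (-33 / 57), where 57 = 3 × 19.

0

First reduce: -33 ≡ 24 (mod 57).
Pull out 2^3: since 57 ≡ 1 (mod 8), (2/57) = +1, so (2/57)^3 = +1.
Reciprocity: 3 ≡ 3 and 57 ≡ 1 (mod 4), so (3/57) = +(57/3).
Reduce top mod 3: now compute (0/3).
Top reduces to 0: gcd > 1, so the symbol is 0.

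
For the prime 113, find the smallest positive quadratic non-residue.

(2/113) = +1, so 2 is a residue.
(3/113) = −1, so 3 is the smallest positive non-residue mod 113.

3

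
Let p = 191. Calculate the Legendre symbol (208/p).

1

First reduce: 208 ≡ 17 (mod 191).
Reciprocity: 17 ≡ 1 and 191 ≡ 3 (mod 4), so (17/191) = +(191/17).
Reduce top mod 17: now compute (4/17).
Pull out 2^2: since 17 ≡ 1 (mod 8), (2/17) = +1, so (2/17)^2 = +1.
Reached (1/17) = 1. Collecting the sign flips along the way, the symbol is +1.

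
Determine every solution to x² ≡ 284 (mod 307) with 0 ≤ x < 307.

99, 208

Since 307 ≡ 3 (mod 4), a square root of 284 is 284^((307+1)/4) = 284^77 mod 307.
Repeated squaring: 284^2≡222, 284^4≡164, 284^8≡187, 284^16≡278, 284^32≡227, 284^64≡260 (mod 307).
284^77 = 284^(64+8+4+1) ≡ 99 (mod 307).
Check: 99² = 9801 ≡ 284 (mod 307). The two roots are 99 and 208.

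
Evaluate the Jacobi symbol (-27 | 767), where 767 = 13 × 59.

First reduce: -27 ≡ 740 (mod 767).
Pull out 2^2: since 767 ≡ 7 (mod 8), (2/767) = +1, so (2/767)^2 = +1.
Reciprocity: 185 ≡ 1 and 767 ≡ 3 (mod 4), so (185/767) = +(767/185).
Reduce top mod 185: now compute (27/185).
Reciprocity: 27 ≡ 3 and 185 ≡ 1 (mod 4), so (27/185) = +(185/27).
Reduce top mod 27: now compute (23/27).
Reciprocity: 23 ≡ 3 and 27 ≡ 3 (mod 4), so (23/27) = −(27/23).
Reduce top mod 23: now compute (4/23).
Pull out 2^2: since 23 ≡ 7 (mod 8), (2/23) = +1, so (2/23)^2 = +1.
Reached (1/23) = 1. Collecting the sign flips along the way, the symbol is -1.

-1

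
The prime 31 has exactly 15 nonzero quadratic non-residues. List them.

3,6,11,12,13,15,17,21,22,23,24,26,27,29,30

Square k = 1,…,15 (k and 31−k give the same square):
1²=1, 2²=4, 3²=9, 4²=16, 5²=25, 6²≡5, 7²≡18, 8²≡2, 9²≡19, 10²≡7, 11²≡28, 12²≡20, 13²≡14, 14²≡10, 15²≡8 (mod 31).
The residues are {1, 2, 4, 5, 7, 8, 9, 10, 14, 16, 18, 19, 20, 25, 28}; the non-residues are the remaining 15 nonzero classes.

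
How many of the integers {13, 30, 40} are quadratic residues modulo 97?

0

(13/97) = -1 → non-residue.
(30/97) = -1 → non-residue.
(40/97) = -1 → non-residue.
Total quadratic residues among the 3: 0.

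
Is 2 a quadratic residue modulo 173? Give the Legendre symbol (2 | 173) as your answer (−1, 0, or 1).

Pull out 2: since 173 ≡ 5 (mod 8), (2/173) = -1.
Reached (1/173) = 1. Collecting the sign flips along the way, the symbol is -1.

-1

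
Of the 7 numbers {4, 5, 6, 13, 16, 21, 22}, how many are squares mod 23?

4

(4/23) = +1 → QR.
(5/23) = -1 → non-residue.
(6/23) = +1 → QR.
(13/23) = +1 → QR.
(16/23) = +1 → QR.
(21/23) = -1 → non-residue.
(22/23) = -1 → non-residue.
Total quadratic residues among the 7: 4.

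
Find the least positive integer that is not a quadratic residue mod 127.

(2/127) = +1, so 2 is a residue.
(3/127) = −1, so 3 is the smallest positive non-residue mod 127.

3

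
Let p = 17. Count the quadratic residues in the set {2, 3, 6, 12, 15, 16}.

(2/17) = +1 → QR.
(3/17) = -1 → non-residue.
(6/17) = -1 → non-residue.
(12/17) = -1 → non-residue.
(15/17) = +1 → QR.
(16/17) = +1 → QR.
Total quadratic residues among the 6: 3.

3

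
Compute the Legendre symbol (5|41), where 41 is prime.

Reciprocity: 5 ≡ 1 and 41 ≡ 1 (mod 4), so (5/41) = +(41/5).
Reduce top mod 5: now compute (1/5).
Reached (1/5) = 1. Collecting the sign flips along the way, the symbol is +1.

1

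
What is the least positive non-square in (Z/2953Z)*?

5

(2/2953) = +1, so 2 is a residue.
(3/2953) = +1, so 3 is a residue.
(4/2953) = +1, so 4 is a residue.
(5/2953) = −1, so 5 is the smallest positive non-residue mod 2953.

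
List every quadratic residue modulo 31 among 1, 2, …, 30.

1 2 4 5 7 8 9 10 14 16 18 19 20 25 28

Square k = 1,…,15 (k and 31−k give the same square):
1²=1, 2²=4, 3²=9, 4²=16, 5²=25, 6²≡5, 7²≡18, 8²≡2, 9²≡19, 10²≡7, 11²≡28, 12²≡20, 13²≡14, 14²≡10, 15²≡8 (mod 31).
So the quadratic residues mod 31 are {1, 2, 4, 5, 7, 8, 9, 10, 14, 16, 18, 19, 20, 25, 28}.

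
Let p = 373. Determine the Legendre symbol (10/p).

1

Pull out 2: since 373 ≡ 5 (mod 8), (2/373) = -1.
Reciprocity: 5 ≡ 1 and 373 ≡ 1 (mod 4), so (5/373) = +(373/5).
Reduce top mod 5: now compute (3/5).
Reciprocity: 3 ≡ 3 and 5 ≡ 1 (mod 4), so (3/5) = +(5/3).
Reduce top mod 3: now compute (2/3).
Pull out 2: since 3 ≡ 3 (mod 8), (2/3) = -1.
Reached (1/3) = 1. Collecting the sign flips along the way, the symbol is +1.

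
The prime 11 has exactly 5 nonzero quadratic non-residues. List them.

2, 6, 7, 8, 10

Square k = 1,…,5 (k and 11−k give the same square):
1²=1, 2²=4, 3²=9, 4²≡5, 5²≡3 (mod 11).
The residues are {1, 3, 4, 5, 9}; the non-residues are the remaining 5 nonzero classes.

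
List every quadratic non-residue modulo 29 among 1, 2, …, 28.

Square k = 1,…,14 (k and 29−k give the same square):
1²=1, 2²=4, 3²=9, 4²=16, 5²=25, 6²≡7, 7²≡20, 8²≡6, 9²≡23, 10²≡13, 11²≡5, 12²≡28, 13²≡24, 14²≡22 (mod 29).
The residues are {1, 4, 5, 6, 7, 9, 13, 16, 20, 22, 23, 24, 25, 28}; the non-residues are the remaining 14 nonzero classes.

2 3 8 10 11 12 14 15 17 18 19 21 26 27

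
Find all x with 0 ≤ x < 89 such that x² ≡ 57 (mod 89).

89 ≡ 1 (mod 4), so we find a root by search.
Trying successive values, 18² = 324 ≡ 57 (mod 89). The other root is 89 − 18 = 71.

18, 71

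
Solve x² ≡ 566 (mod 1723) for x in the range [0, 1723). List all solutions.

436, 1287

Since 1723 ≡ 3 (mod 4), a square root of 566 is 566^((1723+1)/4) = 566^431 mod 1723.
Repeated squaring: 566^2≡1601, 566^4≡1100, 566^8≡454, 566^16≡1079, 566^32≡1216, 566^64≡322, 566^128≡304, 566^256≡1097 (mod 1723).
566^431 = 566^(256+128+32+8+4+2+1) ≡ 436 (mod 1723).
Check: 436² = 190096 ≡ 566 (mod 1723). The two roots are 436 and 1287.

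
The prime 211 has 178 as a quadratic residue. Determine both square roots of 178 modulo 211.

38, 173

Since 211 ≡ 3 (mod 4), a square root of 178 is 178^((211+1)/4) = 178^53 mod 211.
Repeated squaring: 178^2≡34, 178^4≡101, 178^8≡73, 178^16≡54, 178^32≡173 (mod 211).
178^53 = 178^(32+16+4+1) ≡ 173 (mod 211).
Check: 173² = 29929 ≡ 178 (mod 211). The two roots are 38 and 173.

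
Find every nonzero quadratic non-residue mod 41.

3, 6, 7, 11, 12, 13, 14, 15, 17, 19, 22, 24, 26, 27, 28, 29, 30, 34, 35, 38

Square k = 1,…,20 (k and 41−k give the same square):
1²=1, 2²=4, 3²=9, 4²=16, 5²=25, 6²=36, 7²≡8, 8²≡23, 9²≡40, 10²≡18, 11²≡39, 12²≡21, 13²≡5, 14²≡32, 15²≡20, 16²≡10, 17²≡2, 18²≡37, 19²≡33, 20²≡31 (mod 41).
The residues are {1, 2, 4, 5, 8, 9, 10, 16, 18, 20, 21, 23, 25, 31, 32, 33, 36, 37, 39, 40}; the non-residues are the remaining 20 nonzero classes.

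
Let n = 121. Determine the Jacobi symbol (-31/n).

First reduce: -31 ≡ 90 (mod 121).
Pull out 2: since 121 ≡ 1 (mod 8), (2/121) = +1.
Reciprocity: 45 ≡ 1 and 121 ≡ 1 (mod 4), so (45/121) = +(121/45).
Reduce top mod 45: now compute (31/45).
Reciprocity: 31 ≡ 3 and 45 ≡ 1 (mod 4), so (31/45) = +(45/31).
Reduce top mod 31: now compute (14/31).
Pull out 2: since 31 ≡ 7 (mod 8), (2/31) = +1.
Reciprocity: 7 ≡ 3 and 31 ≡ 3 (mod 4), so (7/31) = −(31/7).
Reduce top mod 7: now compute (3/7).
Reciprocity: 3 ≡ 3 and 7 ≡ 3 (mod 4), so (3/7) = −(7/3).
Reduce top mod 3: now compute (1/3).
Reached (1/3) = 1. Collecting the sign flips along the way, the symbol is +1.

1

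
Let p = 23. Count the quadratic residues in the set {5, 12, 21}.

(5/23) = -1 → non-residue.
(12/23) = +1 → QR.
(21/23) = -1 → non-residue.
Total quadratic residues among the 3: 1.

1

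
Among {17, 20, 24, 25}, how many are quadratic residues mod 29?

(17/29) = -1 → non-residue.
(20/29) = +1 → QR.
(24/29) = +1 → QR.
(25/29) = +1 → QR.
Total quadratic residues among the 4: 3.

3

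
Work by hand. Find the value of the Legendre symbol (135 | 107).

Euler's criterion: (135/107) ≡ 28^53 (mod 107).
28^2 ≡ 35 (mod 107)
28^4 ≡ 48 (mod 107)
28^8 ≡ 57 (mod 107)
28^16 ≡ 39 (mod 107)
28^32 ≡ 23 (mod 107)
28^53 = 28^(32+16+4+1) ≡ 106 (mod 107).
Result is 106 ≡ −1, so (135/107) = −1.

-1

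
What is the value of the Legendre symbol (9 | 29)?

1

Euler's criterion: (9/29) ≡ 9^14 (mod 29).
9^2 ≡ 23 (mod 29)
9^4 ≡ 7 (mod 29)
9^8 ≡ 20 (mod 29)
9^14 = 9^(8+4+2) ≡ 1 (mod 29).
Result is 1, so (9/29) = 1.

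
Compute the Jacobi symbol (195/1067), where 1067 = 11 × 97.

Reciprocity: 195 ≡ 3 and 1067 ≡ 3 (mod 4), so (195/1067) = −(1067/195).
Reduce top mod 195: now compute (92/195).
Pull out 2^2: since 195 ≡ 3 (mod 8), (2/195) = -1, so (2/195)^2 = +1.
Reciprocity: 23 ≡ 3 and 195 ≡ 3 (mod 4), so (23/195) = −(195/23).
Reduce top mod 23: now compute (11/23).
Reciprocity: 11 ≡ 3 and 23 ≡ 3 (mod 4), so (11/23) = −(23/11).
Reduce top mod 11: now compute (1/11).
Reached (1/11) = 1. Collecting the sign flips along the way, the symbol is -1.

-1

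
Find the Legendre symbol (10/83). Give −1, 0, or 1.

1

Pull out 2: since 83 ≡ 3 (mod 8), (2/83) = -1.
Reciprocity: 5 ≡ 1 and 83 ≡ 3 (mod 4), so (5/83) = +(83/5).
Reduce top mod 5: now compute (3/5).
Reciprocity: 3 ≡ 3 and 5 ≡ 1 (mod 4), so (3/5) = +(5/3).
Reduce top mod 3: now compute (2/3).
Pull out 2: since 3 ≡ 3 (mod 8), (2/3) = -1.
Reached (1/3) = 1. Collecting the sign flips along the way, the symbol is +1.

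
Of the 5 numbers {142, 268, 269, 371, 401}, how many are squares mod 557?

2

(142/557) = -1 → non-residue.
(268/557) = +1 → QR.
(269/557) = -1 → non-residue.
(371/557) = -1 → non-residue.
(401/557) = +1 → QR.
Total quadratic residues among the 5: 2.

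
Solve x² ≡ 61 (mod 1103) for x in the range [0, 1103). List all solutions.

Since 1103 ≡ 3 (mod 4), a square root of 61 is 61^((1103+1)/4) = 61^276 mod 1103.
Repeated squaring: 61^2≡412, 61^4≡985, 61^8≡688, 61^16≡157, 61^32≡383, 61^64≡1093, 61^128≡100, 61^256≡73 (mod 1103).
61^276 = 61^(256+16+4) ≡ 983 (mod 1103).
Check: 983² = 966289 ≡ 61 (mod 1103). The two roots are 120 and 983.

120, 983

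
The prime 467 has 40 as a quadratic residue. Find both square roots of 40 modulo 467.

Since 467 ≡ 3 (mod 4), a square root of 40 is 40^((467+1)/4) = 40^117 mod 467.
Repeated squaring: 40^2≡199, 40^4≡373, 40^8≡430, 40^16≡435, 40^32≡90, 40^64≡161 (mod 467).
40^117 = 40^(64+32+16+4+1) ≡ 177 (mod 467).
Check: 177² = 31329 ≡ 40 (mod 467). The two roots are 177 and 290.

177, 290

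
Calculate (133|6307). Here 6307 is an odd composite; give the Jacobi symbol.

0

Reciprocity: 133 ≡ 1 and 6307 ≡ 3 (mod 4), so (133/6307) = +(6307/133).
Reduce top mod 133: now compute (56/133).
Pull out 2^3: since 133 ≡ 5 (mod 8), (2/133) = -1, so (2/133)^3 = -1.
Reciprocity: 7 ≡ 3 and 133 ≡ 1 (mod 4), so (7/133) = +(133/7).
Reduce top mod 7: now compute (0/7).
Top reduces to 0: gcd > 1, so the symbol is 0.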